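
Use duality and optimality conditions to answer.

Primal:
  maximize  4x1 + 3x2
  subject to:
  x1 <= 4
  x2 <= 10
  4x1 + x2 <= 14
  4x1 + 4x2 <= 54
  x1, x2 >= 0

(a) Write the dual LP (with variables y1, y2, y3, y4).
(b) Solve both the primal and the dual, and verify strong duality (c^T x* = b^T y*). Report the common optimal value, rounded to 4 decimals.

The standard primal-dual pair for 'max c^T x s.t. A x <= b, x >= 0' is:
  Dual:  min b^T y  s.t.  A^T y >= c,  y >= 0.

So the dual LP is:
  minimize  4y1 + 10y2 + 14y3 + 54y4
  subject to:
    y1 + 4y3 + 4y4 >= 4
    y2 + y3 + 4y4 >= 3
    y1, y2, y3, y4 >= 0

Solving the primal: x* = (1, 10).
  primal value c^T x* = 34.
Solving the dual: y* = (0, 2, 1, 0).
  dual value b^T y* = 34.
Strong duality: c^T x* = b^T y*. Confirmed.

34


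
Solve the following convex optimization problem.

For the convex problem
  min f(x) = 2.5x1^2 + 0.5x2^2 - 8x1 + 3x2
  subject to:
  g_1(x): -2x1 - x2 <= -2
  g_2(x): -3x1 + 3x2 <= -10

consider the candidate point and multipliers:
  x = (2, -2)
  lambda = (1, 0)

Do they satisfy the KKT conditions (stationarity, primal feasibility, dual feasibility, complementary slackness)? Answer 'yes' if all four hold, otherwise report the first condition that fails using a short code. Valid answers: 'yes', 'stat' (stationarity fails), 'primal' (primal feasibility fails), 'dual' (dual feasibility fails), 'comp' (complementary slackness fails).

Gradient of f: grad f(x) = Q x + c = (2, 1)
Constraint values g_i(x) = a_i^T x - b_i:
  g_1((2, -2)) = 0
  g_2((2, -2)) = -2
Stationarity residual: grad f(x) + sum_i lambda_i a_i = (0, 0)
  -> stationarity OK
Primal feasibility (all g_i <= 0): OK
Dual feasibility (all lambda_i >= 0): OK
Complementary slackness (lambda_i * g_i(x) = 0 for all i): OK

Verdict: yes, KKT holds.

yes


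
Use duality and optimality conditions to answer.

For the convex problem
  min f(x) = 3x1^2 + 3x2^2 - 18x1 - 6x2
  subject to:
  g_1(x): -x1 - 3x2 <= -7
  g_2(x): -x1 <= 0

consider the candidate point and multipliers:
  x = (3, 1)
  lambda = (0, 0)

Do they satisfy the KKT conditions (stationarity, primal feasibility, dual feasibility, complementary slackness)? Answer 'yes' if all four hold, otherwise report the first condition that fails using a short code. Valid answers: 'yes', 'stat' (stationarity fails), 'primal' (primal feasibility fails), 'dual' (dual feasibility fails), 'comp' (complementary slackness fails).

Gradient of f: grad f(x) = Q x + c = (0, 0)
Constraint values g_i(x) = a_i^T x - b_i:
  g_1((3, 1)) = 1
  g_2((3, 1)) = -3
Stationarity residual: grad f(x) + sum_i lambda_i a_i = (0, 0)
  -> stationarity OK
Primal feasibility (all g_i <= 0): FAILS
Dual feasibility (all lambda_i >= 0): OK
Complementary slackness (lambda_i * g_i(x) = 0 for all i): OK

Verdict: the first failing condition is primal_feasibility -> primal.

primal


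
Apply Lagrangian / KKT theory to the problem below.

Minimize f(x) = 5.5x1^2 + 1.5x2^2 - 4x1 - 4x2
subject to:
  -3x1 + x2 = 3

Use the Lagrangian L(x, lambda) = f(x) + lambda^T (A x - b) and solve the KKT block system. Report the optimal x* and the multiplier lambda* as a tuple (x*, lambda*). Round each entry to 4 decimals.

Form the Lagrangian:
  L(x, lambda) = (1/2) x^T Q x + c^T x + lambda^T (A x - b)
Stationarity (grad_x L = 0): Q x + c + A^T lambda = 0.
Primal feasibility: A x = b.

This gives the KKT block system:
  [ Q   A^T ] [ x     ]   [-c ]
  [ A    0  ] [ lambda ] = [ b ]

Solving the linear system:
  x*      = (-0.2895, 2.1316)
  lambda* = (-2.3947)
  f(x*)   = -0.0921

x* = (-0.2895, 2.1316), lambda* = (-2.3947)


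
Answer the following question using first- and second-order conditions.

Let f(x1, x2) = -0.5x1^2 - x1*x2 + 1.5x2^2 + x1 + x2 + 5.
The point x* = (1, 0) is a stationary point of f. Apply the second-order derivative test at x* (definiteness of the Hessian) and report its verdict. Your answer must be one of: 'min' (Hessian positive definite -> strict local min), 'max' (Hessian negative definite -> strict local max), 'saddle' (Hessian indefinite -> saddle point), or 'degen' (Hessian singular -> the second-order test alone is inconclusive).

Compute the Hessian H = grad^2 f:
  H = [[-1, -1], [-1, 3]]
Verify stationarity: grad f(x*) = H x* + g = (0, 0).
Eigenvalues of H: -1.2361, 3.2361.
Eigenvalues have mixed signs, so H is indefinite -> x* is a saddle point.

saddle


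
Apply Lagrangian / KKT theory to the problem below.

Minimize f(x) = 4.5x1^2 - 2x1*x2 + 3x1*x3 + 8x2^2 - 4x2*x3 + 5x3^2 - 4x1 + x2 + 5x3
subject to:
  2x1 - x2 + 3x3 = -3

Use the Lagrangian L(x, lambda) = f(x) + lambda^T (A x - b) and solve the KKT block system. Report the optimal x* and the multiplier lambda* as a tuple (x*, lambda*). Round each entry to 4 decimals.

Form the Lagrangian:
  L(x, lambda) = (1/2) x^T Q x + c^T x + lambda^T (A x - b)
Stationarity (grad_x L = 0): Q x + c + A^T lambda = 0.
Primal feasibility: A x = b.

This gives the KKT block system:
  [ Q   A^T ] [ x     ]   [-c ]
  [ A    0  ] [ lambda ] = [ b ]

Solving the linear system:
  x*      = (0.3755, -0.2163, -1.3224)
  lambda* = (2.0776)
  f(x*)   = -1.049

x* = (0.3755, -0.2163, -1.3224), lambda* = (2.0776)


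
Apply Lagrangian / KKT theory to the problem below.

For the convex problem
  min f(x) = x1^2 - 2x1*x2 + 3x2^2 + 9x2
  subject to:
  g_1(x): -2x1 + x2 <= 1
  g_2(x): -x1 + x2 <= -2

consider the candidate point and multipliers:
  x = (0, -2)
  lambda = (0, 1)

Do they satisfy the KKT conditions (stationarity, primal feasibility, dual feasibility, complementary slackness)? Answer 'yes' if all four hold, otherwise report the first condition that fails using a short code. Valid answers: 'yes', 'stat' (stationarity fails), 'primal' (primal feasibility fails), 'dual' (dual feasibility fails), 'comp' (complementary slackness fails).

Gradient of f: grad f(x) = Q x + c = (4, -3)
Constraint values g_i(x) = a_i^T x - b_i:
  g_1((0, -2)) = -3
  g_2((0, -2)) = 0
Stationarity residual: grad f(x) + sum_i lambda_i a_i = (3, -2)
  -> stationarity FAILS
Primal feasibility (all g_i <= 0): OK
Dual feasibility (all lambda_i >= 0): OK
Complementary slackness (lambda_i * g_i(x) = 0 for all i): OK

Verdict: the first failing condition is stationarity -> stat.

stat


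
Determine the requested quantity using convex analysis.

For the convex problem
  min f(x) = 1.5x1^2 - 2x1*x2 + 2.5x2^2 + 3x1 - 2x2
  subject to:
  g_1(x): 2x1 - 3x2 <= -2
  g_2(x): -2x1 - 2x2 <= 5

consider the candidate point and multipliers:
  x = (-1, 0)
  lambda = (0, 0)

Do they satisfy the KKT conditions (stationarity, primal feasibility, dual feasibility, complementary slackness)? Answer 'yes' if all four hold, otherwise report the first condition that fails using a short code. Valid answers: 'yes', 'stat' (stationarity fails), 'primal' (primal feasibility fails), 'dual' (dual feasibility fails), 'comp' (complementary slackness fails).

Gradient of f: grad f(x) = Q x + c = (0, 0)
Constraint values g_i(x) = a_i^T x - b_i:
  g_1((-1, 0)) = 0
  g_2((-1, 0)) = -3
Stationarity residual: grad f(x) + sum_i lambda_i a_i = (0, 0)
  -> stationarity OK
Primal feasibility (all g_i <= 0): OK
Dual feasibility (all lambda_i >= 0): OK
Complementary slackness (lambda_i * g_i(x) = 0 for all i): OK

Verdict: yes, KKT holds.

yes


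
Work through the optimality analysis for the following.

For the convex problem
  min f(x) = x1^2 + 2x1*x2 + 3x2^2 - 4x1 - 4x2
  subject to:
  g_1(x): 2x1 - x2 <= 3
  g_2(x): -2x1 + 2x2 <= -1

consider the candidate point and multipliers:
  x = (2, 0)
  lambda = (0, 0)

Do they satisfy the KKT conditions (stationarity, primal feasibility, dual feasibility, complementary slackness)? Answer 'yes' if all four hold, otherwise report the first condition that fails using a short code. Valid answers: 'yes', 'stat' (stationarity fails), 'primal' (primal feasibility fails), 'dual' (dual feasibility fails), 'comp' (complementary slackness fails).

Gradient of f: grad f(x) = Q x + c = (0, 0)
Constraint values g_i(x) = a_i^T x - b_i:
  g_1((2, 0)) = 1
  g_2((2, 0)) = -3
Stationarity residual: grad f(x) + sum_i lambda_i a_i = (0, 0)
  -> stationarity OK
Primal feasibility (all g_i <= 0): FAILS
Dual feasibility (all lambda_i >= 0): OK
Complementary slackness (lambda_i * g_i(x) = 0 for all i): OK

Verdict: the first failing condition is primal_feasibility -> primal.

primal


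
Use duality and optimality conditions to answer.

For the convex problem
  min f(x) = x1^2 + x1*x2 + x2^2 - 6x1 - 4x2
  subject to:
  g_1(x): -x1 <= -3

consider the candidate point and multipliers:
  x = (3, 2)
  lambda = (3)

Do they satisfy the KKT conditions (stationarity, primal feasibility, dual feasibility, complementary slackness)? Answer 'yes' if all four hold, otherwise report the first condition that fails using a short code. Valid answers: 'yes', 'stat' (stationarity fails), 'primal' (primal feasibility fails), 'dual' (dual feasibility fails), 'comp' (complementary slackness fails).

Gradient of f: grad f(x) = Q x + c = (2, 3)
Constraint values g_i(x) = a_i^T x - b_i:
  g_1((3, 2)) = 0
Stationarity residual: grad f(x) + sum_i lambda_i a_i = (-1, 3)
  -> stationarity FAILS
Primal feasibility (all g_i <= 0): OK
Dual feasibility (all lambda_i >= 0): OK
Complementary slackness (lambda_i * g_i(x) = 0 for all i): OK

Verdict: the first failing condition is stationarity -> stat.

stat


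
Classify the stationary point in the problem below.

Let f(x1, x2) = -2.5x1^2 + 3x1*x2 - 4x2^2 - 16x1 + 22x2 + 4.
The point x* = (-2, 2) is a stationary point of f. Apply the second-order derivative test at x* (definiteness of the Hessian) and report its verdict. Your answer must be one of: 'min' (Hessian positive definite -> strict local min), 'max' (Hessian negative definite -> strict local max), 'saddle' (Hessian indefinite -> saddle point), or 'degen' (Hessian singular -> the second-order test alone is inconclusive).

Compute the Hessian H = grad^2 f:
  H = [[-5, 3], [3, -8]]
Verify stationarity: grad f(x*) = H x* + g = (0, 0).
Eigenvalues of H: -9.8541, -3.1459.
Both eigenvalues < 0, so H is negative definite -> x* is a strict local max.

max


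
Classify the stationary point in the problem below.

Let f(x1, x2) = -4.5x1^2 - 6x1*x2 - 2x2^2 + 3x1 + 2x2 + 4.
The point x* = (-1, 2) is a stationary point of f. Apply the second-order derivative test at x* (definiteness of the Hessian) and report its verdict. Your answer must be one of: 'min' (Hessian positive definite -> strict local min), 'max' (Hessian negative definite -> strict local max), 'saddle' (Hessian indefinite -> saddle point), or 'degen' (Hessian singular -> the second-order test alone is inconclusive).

Compute the Hessian H = grad^2 f:
  H = [[-9, -6], [-6, -4]]
Verify stationarity: grad f(x*) = H x* + g = (0, 0).
Eigenvalues of H: -13, 0.
H has a zero eigenvalue (singular; negative semidefinite but not definite), so H is neither positive definite, negative definite, nor indefinite. The second-order test alone is inconclusive -> degen.
(Indeed, f is constant along the null direction of H through x*, so x* is not a strict local extremum.)

degen


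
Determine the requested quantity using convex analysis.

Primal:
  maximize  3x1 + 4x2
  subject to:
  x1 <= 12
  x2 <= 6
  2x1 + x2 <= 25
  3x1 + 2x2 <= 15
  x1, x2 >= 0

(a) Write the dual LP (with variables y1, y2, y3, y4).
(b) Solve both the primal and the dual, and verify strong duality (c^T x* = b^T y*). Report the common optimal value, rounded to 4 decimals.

The standard primal-dual pair for 'max c^T x s.t. A x <= b, x >= 0' is:
  Dual:  min b^T y  s.t.  A^T y >= c,  y >= 0.

So the dual LP is:
  minimize  12y1 + 6y2 + 25y3 + 15y4
  subject to:
    y1 + 2y3 + 3y4 >= 3
    y2 + y3 + 2y4 >= 4
    y1, y2, y3, y4 >= 0

Solving the primal: x* = (1, 6).
  primal value c^T x* = 27.
Solving the dual: y* = (0, 2, 0, 1).
  dual value b^T y* = 27.
Strong duality: c^T x* = b^T y*. Confirmed.

27


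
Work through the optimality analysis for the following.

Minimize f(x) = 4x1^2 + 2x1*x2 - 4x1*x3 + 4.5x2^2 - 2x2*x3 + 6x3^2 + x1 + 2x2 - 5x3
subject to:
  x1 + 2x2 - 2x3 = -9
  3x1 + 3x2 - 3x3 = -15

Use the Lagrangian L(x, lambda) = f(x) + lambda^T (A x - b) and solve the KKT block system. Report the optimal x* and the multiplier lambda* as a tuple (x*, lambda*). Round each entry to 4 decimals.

Form the Lagrangian:
  L(x, lambda) = (1/2) x^T Q x + c^T x + lambda^T (A x - b)
Stationarity (grad_x L = 0): Q x + c + A^T lambda = 0.
Primal feasibility: A x = b.

This gives the KKT block system:
  [ Q   A^T ] [ x     ]   [-c ]
  [ A    0  ] [ lambda ] = [ b ]

Solving the linear system:
  x*      = (-1, -2.2941, 1.7059)
  lambda* = (5.6471, 4.2549)
  f(x*)   = 50.2647

x* = (-1, -2.2941, 1.7059), lambda* = (5.6471, 4.2549)


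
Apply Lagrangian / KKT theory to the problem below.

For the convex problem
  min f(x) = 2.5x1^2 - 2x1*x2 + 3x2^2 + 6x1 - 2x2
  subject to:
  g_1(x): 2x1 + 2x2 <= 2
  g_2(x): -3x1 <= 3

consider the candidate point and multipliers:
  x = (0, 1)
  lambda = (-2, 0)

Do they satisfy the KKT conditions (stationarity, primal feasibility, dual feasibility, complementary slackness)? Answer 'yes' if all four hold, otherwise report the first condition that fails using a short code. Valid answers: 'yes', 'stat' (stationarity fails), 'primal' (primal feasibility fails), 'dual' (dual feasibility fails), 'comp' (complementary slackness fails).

Gradient of f: grad f(x) = Q x + c = (4, 4)
Constraint values g_i(x) = a_i^T x - b_i:
  g_1((0, 1)) = 0
  g_2((0, 1)) = -3
Stationarity residual: grad f(x) + sum_i lambda_i a_i = (0, 0)
  -> stationarity OK
Primal feasibility (all g_i <= 0): OK
Dual feasibility (all lambda_i >= 0): FAILS
Complementary slackness (lambda_i * g_i(x) = 0 for all i): OK

Verdict: the first failing condition is dual_feasibility -> dual.

dual


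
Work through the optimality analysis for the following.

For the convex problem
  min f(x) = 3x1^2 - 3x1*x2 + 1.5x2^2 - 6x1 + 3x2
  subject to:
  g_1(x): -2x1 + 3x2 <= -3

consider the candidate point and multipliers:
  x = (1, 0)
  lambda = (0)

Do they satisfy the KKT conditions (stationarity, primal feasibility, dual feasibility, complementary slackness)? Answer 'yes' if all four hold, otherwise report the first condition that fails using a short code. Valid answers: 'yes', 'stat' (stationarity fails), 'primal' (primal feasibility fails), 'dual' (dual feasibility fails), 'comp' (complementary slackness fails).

Gradient of f: grad f(x) = Q x + c = (0, 0)
Constraint values g_i(x) = a_i^T x - b_i:
  g_1((1, 0)) = 1
Stationarity residual: grad f(x) + sum_i lambda_i a_i = (0, 0)
  -> stationarity OK
Primal feasibility (all g_i <= 0): FAILS
Dual feasibility (all lambda_i >= 0): OK
Complementary slackness (lambda_i * g_i(x) = 0 for all i): OK

Verdict: the first failing condition is primal_feasibility -> primal.

primal


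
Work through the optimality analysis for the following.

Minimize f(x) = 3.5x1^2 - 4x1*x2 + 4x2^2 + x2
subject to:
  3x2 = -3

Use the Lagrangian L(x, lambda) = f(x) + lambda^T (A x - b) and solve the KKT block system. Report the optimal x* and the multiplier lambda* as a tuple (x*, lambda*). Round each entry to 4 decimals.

Form the Lagrangian:
  L(x, lambda) = (1/2) x^T Q x + c^T x + lambda^T (A x - b)
Stationarity (grad_x L = 0): Q x + c + A^T lambda = 0.
Primal feasibility: A x = b.

This gives the KKT block system:
  [ Q   A^T ] [ x     ]   [-c ]
  [ A    0  ] [ lambda ] = [ b ]

Solving the linear system:
  x*      = (-0.5714, -1)
  lambda* = (1.5714)
  f(x*)   = 1.8571

x* = (-0.5714, -1), lambda* = (1.5714)


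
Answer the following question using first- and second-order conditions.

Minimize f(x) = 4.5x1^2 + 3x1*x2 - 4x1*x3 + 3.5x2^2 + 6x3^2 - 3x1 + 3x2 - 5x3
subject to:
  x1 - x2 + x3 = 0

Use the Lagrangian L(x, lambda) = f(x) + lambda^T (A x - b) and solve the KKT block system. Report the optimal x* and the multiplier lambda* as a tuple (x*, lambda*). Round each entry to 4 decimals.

Form the Lagrangian:
  L(x, lambda) = (1/2) x^T Q x + c^T x + lambda^T (A x - b)
Stationarity (grad_x L = 0): Q x + c + A^T lambda = 0.
Primal feasibility: A x = b.

This gives the KKT block system:
  [ Q   A^T ] [ x     ]   [-c ]
  [ A    0  ] [ lambda ] = [ b ]

Solving the linear system:
  x*      = (-0.0314, 0.0838, 0.1152)
  lambda* = (3.4921)
  f(x*)   = -0.1152

x* = (-0.0314, 0.0838, 0.1152), lambda* = (3.4921)


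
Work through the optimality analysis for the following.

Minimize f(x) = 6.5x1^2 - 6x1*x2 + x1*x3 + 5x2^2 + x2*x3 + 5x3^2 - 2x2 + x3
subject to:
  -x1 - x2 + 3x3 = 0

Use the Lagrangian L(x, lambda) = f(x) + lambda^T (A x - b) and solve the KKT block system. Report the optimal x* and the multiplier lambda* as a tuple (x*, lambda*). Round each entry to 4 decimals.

Form the Lagrangian:
  L(x, lambda) = (1/2) x^T Q x + c^T x + lambda^T (A x - b)
Stationarity (grad_x L = 0): Q x + c + A^T lambda = 0.
Primal feasibility: A x = b.

This gives the KKT block system:
  [ Q   A^T ] [ x     ]   [-c ]
  [ A    0  ] [ lambda ] = [ b ]

Solving the linear system:
  x*      = (0.0199, 0.1486, 0.0562)
  lambda* = (-0.5768)
  f(x*)   = -0.1206

x* = (0.0199, 0.1486, 0.0562), lambda* = (-0.5768)


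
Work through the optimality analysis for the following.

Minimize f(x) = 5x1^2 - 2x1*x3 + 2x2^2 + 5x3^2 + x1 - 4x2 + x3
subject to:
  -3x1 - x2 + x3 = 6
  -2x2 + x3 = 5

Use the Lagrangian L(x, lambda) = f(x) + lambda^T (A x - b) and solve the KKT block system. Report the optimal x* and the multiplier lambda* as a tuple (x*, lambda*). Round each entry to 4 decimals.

Form the Lagrangian:
  L(x, lambda) = (1/2) x^T Q x + c^T x + lambda^T (A x - b)
Stationarity (grad_x L = 0): Q x + c + A^T lambda = 0.
Primal feasibility: A x = b.

This gives the KKT block system:
  [ Q   A^T ] [ x     ]   [-c ]
  [ A    0  ] [ lambda ] = [ b ]

Solving the linear system:
  x*      = (-1.0812, -2.2435, 0.5131)
  lambda* = (-3.6126, -4.6806)
  f(x*)   = 26.7421

x* = (-1.0812, -2.2435, 0.5131), lambda* = (-3.6126, -4.6806)


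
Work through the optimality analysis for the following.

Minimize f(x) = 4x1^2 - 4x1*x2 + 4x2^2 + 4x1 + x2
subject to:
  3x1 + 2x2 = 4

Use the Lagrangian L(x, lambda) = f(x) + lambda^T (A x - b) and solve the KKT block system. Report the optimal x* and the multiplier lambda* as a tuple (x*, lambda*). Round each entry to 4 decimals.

Form the Lagrangian:
  L(x, lambda) = (1/2) x^T Q x + c^T x + lambda^T (A x - b)
Stationarity (grad_x L = 0): Q x + c + A^T lambda = 0.
Primal feasibility: A x = b.

This gives the KKT block system:
  [ Q   A^T ] [ x     ]   [-c ]
  [ A    0  ] [ lambda ] = [ b ]

Solving the linear system:
  x*      = (0.7763, 0.8355)
  lambda* = (-2.2895)
  f(x*)   = 6.5493

x* = (0.7763, 0.8355), lambda* = (-2.2895)


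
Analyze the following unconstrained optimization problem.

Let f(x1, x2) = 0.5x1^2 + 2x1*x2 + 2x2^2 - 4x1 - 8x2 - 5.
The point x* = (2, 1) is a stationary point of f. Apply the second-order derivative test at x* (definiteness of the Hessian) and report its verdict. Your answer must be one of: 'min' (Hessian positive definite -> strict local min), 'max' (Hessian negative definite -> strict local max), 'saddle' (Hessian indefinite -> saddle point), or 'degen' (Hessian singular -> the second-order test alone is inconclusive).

Compute the Hessian H = grad^2 f:
  H = [[1, 2], [2, 4]]
Verify stationarity: grad f(x*) = H x* + g = (0, 0).
Eigenvalues of H: 0, 5.
H has a zero eigenvalue (singular; positive semidefinite but not definite), so H is neither positive definite, negative definite, nor indefinite. The second-order test alone is inconclusive -> degen.
(Indeed, f is constant along the null direction of H through x*, so x* is not a strict local extremum.)

degen


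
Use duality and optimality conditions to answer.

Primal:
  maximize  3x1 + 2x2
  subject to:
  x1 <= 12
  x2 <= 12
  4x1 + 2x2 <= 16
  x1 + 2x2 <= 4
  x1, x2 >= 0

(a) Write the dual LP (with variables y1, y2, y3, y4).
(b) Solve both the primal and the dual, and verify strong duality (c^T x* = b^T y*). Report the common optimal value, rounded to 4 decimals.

The standard primal-dual pair for 'max c^T x s.t. A x <= b, x >= 0' is:
  Dual:  min b^T y  s.t.  A^T y >= c,  y >= 0.

So the dual LP is:
  minimize  12y1 + 12y2 + 16y3 + 4y4
  subject to:
    y1 + 4y3 + y4 >= 3
    y2 + 2y3 + 2y4 >= 2
    y1, y2, y3, y4 >= 0

Solving the primal: x* = (4, 0).
  primal value c^T x* = 12.
Solving the dual: y* = (0, 0, 0, 3).
  dual value b^T y* = 12.
Strong duality: c^T x* = b^T y*. Confirmed.

12


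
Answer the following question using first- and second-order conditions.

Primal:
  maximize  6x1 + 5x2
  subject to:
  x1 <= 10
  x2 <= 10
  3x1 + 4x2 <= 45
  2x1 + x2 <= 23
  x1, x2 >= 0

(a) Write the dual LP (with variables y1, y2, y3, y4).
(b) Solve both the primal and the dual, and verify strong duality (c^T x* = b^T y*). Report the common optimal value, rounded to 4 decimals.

The standard primal-dual pair for 'max c^T x s.t. A x <= b, x >= 0' is:
  Dual:  min b^T y  s.t.  A^T y >= c,  y >= 0.

So the dual LP is:
  minimize  10y1 + 10y2 + 45y3 + 23y4
  subject to:
    y1 + 3y3 + 2y4 >= 6
    y2 + 4y3 + y4 >= 5
    y1, y2, y3, y4 >= 0

Solving the primal: x* = (9.4, 4.2).
  primal value c^T x* = 77.4.
Solving the dual: y* = (0, 0, 0.8, 1.8).
  dual value b^T y* = 77.4.
Strong duality: c^T x* = b^T y*. Confirmed.

77.4


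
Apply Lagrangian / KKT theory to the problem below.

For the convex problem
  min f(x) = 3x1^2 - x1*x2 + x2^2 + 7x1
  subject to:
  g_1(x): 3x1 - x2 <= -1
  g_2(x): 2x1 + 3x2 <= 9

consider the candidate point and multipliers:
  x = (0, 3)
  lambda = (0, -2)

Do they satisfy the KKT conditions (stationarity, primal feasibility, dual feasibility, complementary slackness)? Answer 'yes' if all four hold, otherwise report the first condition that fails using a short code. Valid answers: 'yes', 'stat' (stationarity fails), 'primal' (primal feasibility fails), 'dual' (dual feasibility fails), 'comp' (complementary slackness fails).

Gradient of f: grad f(x) = Q x + c = (4, 6)
Constraint values g_i(x) = a_i^T x - b_i:
  g_1((0, 3)) = -2
  g_2((0, 3)) = 0
Stationarity residual: grad f(x) + sum_i lambda_i a_i = (0, 0)
  -> stationarity OK
Primal feasibility (all g_i <= 0): OK
Dual feasibility (all lambda_i >= 0): FAILS
Complementary slackness (lambda_i * g_i(x) = 0 for all i): OK

Verdict: the first failing condition is dual_feasibility -> dual.

dual


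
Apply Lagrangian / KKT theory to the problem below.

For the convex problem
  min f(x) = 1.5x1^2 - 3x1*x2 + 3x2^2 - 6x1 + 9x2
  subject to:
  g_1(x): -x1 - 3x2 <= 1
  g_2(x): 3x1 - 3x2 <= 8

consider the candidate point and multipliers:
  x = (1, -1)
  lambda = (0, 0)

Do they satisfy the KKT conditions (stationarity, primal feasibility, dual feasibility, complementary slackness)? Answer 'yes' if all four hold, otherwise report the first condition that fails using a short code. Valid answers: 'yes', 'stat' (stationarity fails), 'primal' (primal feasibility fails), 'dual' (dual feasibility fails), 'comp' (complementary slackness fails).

Gradient of f: grad f(x) = Q x + c = (0, 0)
Constraint values g_i(x) = a_i^T x - b_i:
  g_1((1, -1)) = 1
  g_2((1, -1)) = -2
Stationarity residual: grad f(x) + sum_i lambda_i a_i = (0, 0)
  -> stationarity OK
Primal feasibility (all g_i <= 0): FAILS
Dual feasibility (all lambda_i >= 0): OK
Complementary slackness (lambda_i * g_i(x) = 0 for all i): OK

Verdict: the first failing condition is primal_feasibility -> primal.

primal


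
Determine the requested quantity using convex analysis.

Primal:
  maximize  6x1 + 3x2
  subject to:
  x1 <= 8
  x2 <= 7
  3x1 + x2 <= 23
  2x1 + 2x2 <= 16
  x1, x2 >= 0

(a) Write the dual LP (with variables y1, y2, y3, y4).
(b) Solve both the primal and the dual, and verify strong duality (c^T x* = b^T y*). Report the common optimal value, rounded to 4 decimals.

The standard primal-dual pair for 'max c^T x s.t. A x <= b, x >= 0' is:
  Dual:  min b^T y  s.t.  A^T y >= c,  y >= 0.

So the dual LP is:
  minimize  8y1 + 7y2 + 23y3 + 16y4
  subject to:
    y1 + 3y3 + 2y4 >= 6
    y2 + y3 + 2y4 >= 3
    y1, y2, y3, y4 >= 0

Solving the primal: x* = (7.5, 0.5).
  primal value c^T x* = 46.5.
Solving the dual: y* = (0, 0, 1.5, 0.75).
  dual value b^T y* = 46.5.
Strong duality: c^T x* = b^T y*. Confirmed.

46.5


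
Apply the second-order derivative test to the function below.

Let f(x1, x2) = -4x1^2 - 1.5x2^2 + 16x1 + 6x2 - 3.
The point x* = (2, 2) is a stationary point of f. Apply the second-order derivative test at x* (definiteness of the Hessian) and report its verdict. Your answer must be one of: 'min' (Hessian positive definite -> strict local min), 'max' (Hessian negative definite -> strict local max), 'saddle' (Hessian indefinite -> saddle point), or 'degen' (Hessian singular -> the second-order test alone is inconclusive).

Compute the Hessian H = grad^2 f:
  H = [[-8, 0], [0, -3]]
Verify stationarity: grad f(x*) = H x* + g = (0, 0).
Eigenvalues of H: -8, -3.
Both eigenvalues < 0, so H is negative definite -> x* is a strict local max.

max


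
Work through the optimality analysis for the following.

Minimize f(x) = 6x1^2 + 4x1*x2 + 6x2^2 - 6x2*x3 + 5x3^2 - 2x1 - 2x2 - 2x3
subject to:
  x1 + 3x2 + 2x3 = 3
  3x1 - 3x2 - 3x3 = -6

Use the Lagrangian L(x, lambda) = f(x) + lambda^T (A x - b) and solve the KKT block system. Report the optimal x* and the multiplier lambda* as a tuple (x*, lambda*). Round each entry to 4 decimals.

Form the Lagrangian:
  L(x, lambda) = (1/2) x^T Q x + c^T x + lambda^T (A x - b)
Stationarity (grad_x L = 0): Q x + c + A^T lambda = 0.
Primal feasibility: A x = b.

This gives the KKT block system:
  [ Q   A^T ] [ x     ]   [-c ]
  [ A    0  ] [ lambda ] = [ b ]

Solving the linear system:
  x*      = (-0.565, 0.695, 0.74)
  lambda* = (1.59, 1.47)
  f(x*)   = 1.155

x* = (-0.565, 0.695, 0.74), lambda* = (1.59, 1.47)


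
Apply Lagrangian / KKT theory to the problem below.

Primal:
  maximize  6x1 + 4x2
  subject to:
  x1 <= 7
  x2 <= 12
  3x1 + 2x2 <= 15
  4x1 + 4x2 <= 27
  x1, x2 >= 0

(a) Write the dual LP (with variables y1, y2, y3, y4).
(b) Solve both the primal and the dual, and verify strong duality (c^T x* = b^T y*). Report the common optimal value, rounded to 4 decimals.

The standard primal-dual pair for 'max c^T x s.t. A x <= b, x >= 0' is:
  Dual:  min b^T y  s.t.  A^T y >= c,  y >= 0.

So the dual LP is:
  minimize  7y1 + 12y2 + 15y3 + 27y4
  subject to:
    y1 + 3y3 + 4y4 >= 6
    y2 + 2y3 + 4y4 >= 4
    y1, y2, y3, y4 >= 0

Solving the primal: x* = (5, 0).
  primal value c^T x* = 30.
Solving the dual: y* = (0, 0, 2, 0).
  dual value b^T y* = 30.
Strong duality: c^T x* = b^T y*. Confirmed.

30


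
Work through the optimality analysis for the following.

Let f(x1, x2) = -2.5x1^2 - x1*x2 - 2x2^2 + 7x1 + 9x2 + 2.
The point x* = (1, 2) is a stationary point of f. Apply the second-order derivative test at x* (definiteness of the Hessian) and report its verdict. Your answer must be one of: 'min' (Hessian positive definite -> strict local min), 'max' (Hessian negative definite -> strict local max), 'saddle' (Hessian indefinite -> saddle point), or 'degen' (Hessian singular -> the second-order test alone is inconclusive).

Compute the Hessian H = grad^2 f:
  H = [[-5, -1], [-1, -4]]
Verify stationarity: grad f(x*) = H x* + g = (0, 0).
Eigenvalues of H: -5.618, -3.382.
Both eigenvalues < 0, so H is negative definite -> x* is a strict local max.

max


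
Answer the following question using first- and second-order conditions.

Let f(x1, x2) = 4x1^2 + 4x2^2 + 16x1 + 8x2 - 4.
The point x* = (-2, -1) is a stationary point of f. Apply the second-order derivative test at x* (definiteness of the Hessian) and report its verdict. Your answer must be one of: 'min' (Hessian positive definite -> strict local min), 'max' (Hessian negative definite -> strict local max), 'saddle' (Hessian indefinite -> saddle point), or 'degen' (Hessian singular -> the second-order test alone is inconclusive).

Compute the Hessian H = grad^2 f:
  H = [[8, 0], [0, 8]]
Verify stationarity: grad f(x*) = H x* + g = (0, 0).
Eigenvalues of H: 8, 8.
Both eigenvalues > 0, so H is positive definite -> x* is a strict local min.

min


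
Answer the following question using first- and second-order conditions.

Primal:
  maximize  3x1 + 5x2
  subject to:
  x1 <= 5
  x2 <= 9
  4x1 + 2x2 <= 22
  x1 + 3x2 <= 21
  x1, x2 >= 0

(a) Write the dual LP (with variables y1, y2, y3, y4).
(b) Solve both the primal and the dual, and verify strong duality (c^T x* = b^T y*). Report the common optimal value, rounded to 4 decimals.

The standard primal-dual pair for 'max c^T x s.t. A x <= b, x >= 0' is:
  Dual:  min b^T y  s.t.  A^T y >= c,  y >= 0.

So the dual LP is:
  minimize  5y1 + 9y2 + 22y3 + 21y4
  subject to:
    y1 + 4y3 + y4 >= 3
    y2 + 2y3 + 3y4 >= 5
    y1, y2, y3, y4 >= 0

Solving the primal: x* = (2.4, 6.2).
  primal value c^T x* = 38.2.
Solving the dual: y* = (0, 0, 0.4, 1.4).
  dual value b^T y* = 38.2.
Strong duality: c^T x* = b^T y*. Confirmed.

38.2


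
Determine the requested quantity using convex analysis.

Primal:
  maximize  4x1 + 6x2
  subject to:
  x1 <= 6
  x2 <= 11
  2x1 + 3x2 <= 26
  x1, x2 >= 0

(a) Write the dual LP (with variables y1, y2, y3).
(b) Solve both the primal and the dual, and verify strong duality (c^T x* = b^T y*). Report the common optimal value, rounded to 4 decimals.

The standard primal-dual pair for 'max c^T x s.t. A x <= b, x >= 0' is:
  Dual:  min b^T y  s.t.  A^T y >= c,  y >= 0.

So the dual LP is:
  minimize  6y1 + 11y2 + 26y3
  subject to:
    y1 + 2y3 >= 4
    y2 + 3y3 >= 6
    y1, y2, y3 >= 0

Solving the primal: x* = (0, 8.6667).
  primal value c^T x* = 52.
Solving the dual: y* = (0, 0, 2).
  dual value b^T y* = 52.
Strong duality: c^T x* = b^T y*. Confirmed.

52


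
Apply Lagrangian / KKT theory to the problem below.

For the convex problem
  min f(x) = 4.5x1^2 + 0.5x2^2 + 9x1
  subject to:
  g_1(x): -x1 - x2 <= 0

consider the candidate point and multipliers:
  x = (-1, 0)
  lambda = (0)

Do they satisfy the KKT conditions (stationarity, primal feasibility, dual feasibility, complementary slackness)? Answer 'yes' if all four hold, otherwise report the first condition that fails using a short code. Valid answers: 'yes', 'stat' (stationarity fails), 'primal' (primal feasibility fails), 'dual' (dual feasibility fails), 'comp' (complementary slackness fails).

Gradient of f: grad f(x) = Q x + c = (0, 0)
Constraint values g_i(x) = a_i^T x - b_i:
  g_1((-1, 0)) = 1
Stationarity residual: grad f(x) + sum_i lambda_i a_i = (0, 0)
  -> stationarity OK
Primal feasibility (all g_i <= 0): FAILS
Dual feasibility (all lambda_i >= 0): OK
Complementary slackness (lambda_i * g_i(x) = 0 for all i): OK

Verdict: the first failing condition is primal_feasibility -> primal.

primal


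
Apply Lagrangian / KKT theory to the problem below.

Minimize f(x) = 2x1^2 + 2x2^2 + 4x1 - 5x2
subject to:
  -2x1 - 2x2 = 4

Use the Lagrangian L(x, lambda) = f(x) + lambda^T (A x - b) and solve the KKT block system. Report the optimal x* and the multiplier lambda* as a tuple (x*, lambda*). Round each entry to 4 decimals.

Form the Lagrangian:
  L(x, lambda) = (1/2) x^T Q x + c^T x + lambda^T (A x - b)
Stationarity (grad_x L = 0): Q x + c + A^T lambda = 0.
Primal feasibility: A x = b.

This gives the KKT block system:
  [ Q   A^T ] [ x     ]   [-c ]
  [ A    0  ] [ lambda ] = [ b ]

Solving the linear system:
  x*      = (-2.125, 0.125)
  lambda* = (-2.25)
  f(x*)   = -0.0625

x* = (-2.125, 0.125), lambda* = (-2.25)


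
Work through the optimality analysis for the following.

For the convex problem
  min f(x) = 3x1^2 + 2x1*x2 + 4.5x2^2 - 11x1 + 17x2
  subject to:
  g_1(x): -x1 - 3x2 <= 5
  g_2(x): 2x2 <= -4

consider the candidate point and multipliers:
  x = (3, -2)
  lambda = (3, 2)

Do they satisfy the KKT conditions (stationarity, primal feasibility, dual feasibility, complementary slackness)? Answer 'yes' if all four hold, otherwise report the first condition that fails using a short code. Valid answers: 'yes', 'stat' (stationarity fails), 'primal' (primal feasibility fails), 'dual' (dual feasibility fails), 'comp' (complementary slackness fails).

Gradient of f: grad f(x) = Q x + c = (3, 5)
Constraint values g_i(x) = a_i^T x - b_i:
  g_1((3, -2)) = -2
  g_2((3, -2)) = 0
Stationarity residual: grad f(x) + sum_i lambda_i a_i = (0, 0)
  -> stationarity OK
Primal feasibility (all g_i <= 0): OK
Dual feasibility (all lambda_i >= 0): OK
Complementary slackness (lambda_i * g_i(x) = 0 for all i): FAILS

Verdict: the first failing condition is complementary_slackness -> comp.

comp


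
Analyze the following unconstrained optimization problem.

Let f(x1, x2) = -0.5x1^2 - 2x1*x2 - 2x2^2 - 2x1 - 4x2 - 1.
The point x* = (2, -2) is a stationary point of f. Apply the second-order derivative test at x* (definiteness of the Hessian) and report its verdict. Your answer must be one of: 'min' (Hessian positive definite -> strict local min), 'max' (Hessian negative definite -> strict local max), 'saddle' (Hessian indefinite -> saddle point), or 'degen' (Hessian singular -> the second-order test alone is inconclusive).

Compute the Hessian H = grad^2 f:
  H = [[-1, -2], [-2, -4]]
Verify stationarity: grad f(x*) = H x* + g = (0, 0).
Eigenvalues of H: -5, 0.
H has a zero eigenvalue (singular; negative semidefinite but not definite), so H is neither positive definite, negative definite, nor indefinite. The second-order test alone is inconclusive -> degen.
(Indeed, f is constant along the null direction of H through x*, so x* is not a strict local extremum.)

degen


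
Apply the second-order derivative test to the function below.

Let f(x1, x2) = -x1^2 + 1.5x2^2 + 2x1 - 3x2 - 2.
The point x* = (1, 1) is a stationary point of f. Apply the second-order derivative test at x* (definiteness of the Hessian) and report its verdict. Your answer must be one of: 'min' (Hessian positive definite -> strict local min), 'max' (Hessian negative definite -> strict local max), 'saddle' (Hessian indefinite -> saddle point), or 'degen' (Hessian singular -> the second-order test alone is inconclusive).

Compute the Hessian H = grad^2 f:
  H = [[-2, 0], [0, 3]]
Verify stationarity: grad f(x*) = H x* + g = (0, 0).
Eigenvalues of H: -2, 3.
Eigenvalues have mixed signs, so H is indefinite -> x* is a saddle point.

saddle


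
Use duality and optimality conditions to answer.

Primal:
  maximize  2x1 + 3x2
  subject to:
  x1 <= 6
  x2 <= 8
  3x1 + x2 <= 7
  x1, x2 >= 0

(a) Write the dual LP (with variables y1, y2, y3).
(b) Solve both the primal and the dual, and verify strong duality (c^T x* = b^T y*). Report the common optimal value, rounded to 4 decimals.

The standard primal-dual pair for 'max c^T x s.t. A x <= b, x >= 0' is:
  Dual:  min b^T y  s.t.  A^T y >= c,  y >= 0.

So the dual LP is:
  minimize  6y1 + 8y2 + 7y3
  subject to:
    y1 + 3y3 >= 2
    y2 + y3 >= 3
    y1, y2, y3 >= 0

Solving the primal: x* = (0, 7).
  primal value c^T x* = 21.
Solving the dual: y* = (0, 0, 3).
  dual value b^T y* = 21.
Strong duality: c^T x* = b^T y*. Confirmed.

21


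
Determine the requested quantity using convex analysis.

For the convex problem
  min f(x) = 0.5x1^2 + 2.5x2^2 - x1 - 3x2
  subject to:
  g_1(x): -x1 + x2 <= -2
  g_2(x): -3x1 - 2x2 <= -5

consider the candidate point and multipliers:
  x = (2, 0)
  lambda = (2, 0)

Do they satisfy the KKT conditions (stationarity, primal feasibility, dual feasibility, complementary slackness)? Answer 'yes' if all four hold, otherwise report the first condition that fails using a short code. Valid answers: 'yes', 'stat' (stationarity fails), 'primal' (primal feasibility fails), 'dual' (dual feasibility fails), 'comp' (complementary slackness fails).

Gradient of f: grad f(x) = Q x + c = (1, -3)
Constraint values g_i(x) = a_i^T x - b_i:
  g_1((2, 0)) = 0
  g_2((2, 0)) = -1
Stationarity residual: grad f(x) + sum_i lambda_i a_i = (-1, -1)
  -> stationarity FAILS
Primal feasibility (all g_i <= 0): OK
Dual feasibility (all lambda_i >= 0): OK
Complementary slackness (lambda_i * g_i(x) = 0 for all i): OK

Verdict: the first failing condition is stationarity -> stat.

stat


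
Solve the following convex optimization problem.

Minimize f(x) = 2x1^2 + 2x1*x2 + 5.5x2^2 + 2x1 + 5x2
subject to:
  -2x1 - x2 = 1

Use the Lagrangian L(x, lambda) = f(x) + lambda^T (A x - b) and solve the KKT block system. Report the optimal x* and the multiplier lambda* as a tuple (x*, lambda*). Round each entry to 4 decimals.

Form the Lagrangian:
  L(x, lambda) = (1/2) x^T Q x + c^T x + lambda^T (A x - b)
Stationarity (grad_x L = 0): Q x + c + A^T lambda = 0.
Primal feasibility: A x = b.

This gives the KKT block system:
  [ Q   A^T ] [ x     ]   [-c ]
  [ A    0  ] [ lambda ] = [ b ]

Solving the linear system:
  x*      = (-0.3, -0.4)
  lambda* = (0)
  f(x*)   = -1.3

x* = (-0.3, -0.4), lambda* = (0)


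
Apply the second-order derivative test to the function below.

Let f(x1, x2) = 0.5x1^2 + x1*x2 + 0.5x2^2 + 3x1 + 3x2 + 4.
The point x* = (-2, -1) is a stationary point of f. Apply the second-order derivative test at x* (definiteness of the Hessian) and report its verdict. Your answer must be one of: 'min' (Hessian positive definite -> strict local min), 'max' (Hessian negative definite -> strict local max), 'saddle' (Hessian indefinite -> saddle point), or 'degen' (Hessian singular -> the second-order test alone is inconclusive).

Compute the Hessian H = grad^2 f:
  H = [[1, 1], [1, 1]]
Verify stationarity: grad f(x*) = H x* + g = (0, 0).
Eigenvalues of H: 0, 2.
H has a zero eigenvalue (singular; positive semidefinite but not definite), so H is neither positive definite, negative definite, nor indefinite. The second-order test alone is inconclusive -> degen.
(Indeed, f is constant along the null direction of H through x*, so x* is not a strict local extremum.)

degen


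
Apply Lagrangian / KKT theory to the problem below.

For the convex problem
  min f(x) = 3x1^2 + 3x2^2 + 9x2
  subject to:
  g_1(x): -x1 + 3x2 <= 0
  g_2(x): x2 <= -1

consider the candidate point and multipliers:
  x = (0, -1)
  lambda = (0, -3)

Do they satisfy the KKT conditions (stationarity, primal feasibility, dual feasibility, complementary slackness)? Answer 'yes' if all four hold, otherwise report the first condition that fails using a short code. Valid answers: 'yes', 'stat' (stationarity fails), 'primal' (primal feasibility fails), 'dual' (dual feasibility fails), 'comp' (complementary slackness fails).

Gradient of f: grad f(x) = Q x + c = (0, 3)
Constraint values g_i(x) = a_i^T x - b_i:
  g_1((0, -1)) = -3
  g_2((0, -1)) = 0
Stationarity residual: grad f(x) + sum_i lambda_i a_i = (0, 0)
  -> stationarity OK
Primal feasibility (all g_i <= 0): OK
Dual feasibility (all lambda_i >= 0): FAILS
Complementary slackness (lambda_i * g_i(x) = 0 for all i): OK

Verdict: the first failing condition is dual_feasibility -> dual.

dual


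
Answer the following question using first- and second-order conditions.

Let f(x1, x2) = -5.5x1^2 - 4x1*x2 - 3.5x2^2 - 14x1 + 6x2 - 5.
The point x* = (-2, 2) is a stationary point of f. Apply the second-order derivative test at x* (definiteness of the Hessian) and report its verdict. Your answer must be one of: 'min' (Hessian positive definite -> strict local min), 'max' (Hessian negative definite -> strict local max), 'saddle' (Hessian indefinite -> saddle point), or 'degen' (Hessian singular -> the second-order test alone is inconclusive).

Compute the Hessian H = grad^2 f:
  H = [[-11, -4], [-4, -7]]
Verify stationarity: grad f(x*) = H x* + g = (0, 0).
Eigenvalues of H: -13.4721, -4.5279.
Both eigenvalues < 0, so H is negative definite -> x* is a strict local max.

max


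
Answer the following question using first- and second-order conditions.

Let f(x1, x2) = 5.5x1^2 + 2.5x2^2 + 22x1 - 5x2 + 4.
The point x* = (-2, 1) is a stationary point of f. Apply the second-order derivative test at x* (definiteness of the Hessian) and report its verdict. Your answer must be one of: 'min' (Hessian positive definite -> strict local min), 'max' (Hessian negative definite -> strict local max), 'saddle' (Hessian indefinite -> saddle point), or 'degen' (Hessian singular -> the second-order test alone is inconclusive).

Compute the Hessian H = grad^2 f:
  H = [[11, 0], [0, 5]]
Verify stationarity: grad f(x*) = H x* + g = (0, 0).
Eigenvalues of H: 5, 11.
Both eigenvalues > 0, so H is positive definite -> x* is a strict local min.

min
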